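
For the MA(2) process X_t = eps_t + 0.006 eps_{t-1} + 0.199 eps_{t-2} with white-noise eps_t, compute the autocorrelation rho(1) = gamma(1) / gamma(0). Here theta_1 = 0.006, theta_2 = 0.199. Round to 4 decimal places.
\rho(1) = 0.0069

For an MA(q) process with theta_0 = 1, the autocovariance is
  gamma(k) = sigma^2 * sum_{i=0..q-k} theta_i * theta_{i+k},
and rho(k) = gamma(k) / gamma(0). Sigma^2 cancels.
  numerator   = (1)*(0.006) + (0.006)*(0.199) = 0.007194.
  denominator = (1)^2 + (0.006)^2 + (0.199)^2 = 1.039637.
  rho(1) = 0.007194 / 1.039637 = 0.0069.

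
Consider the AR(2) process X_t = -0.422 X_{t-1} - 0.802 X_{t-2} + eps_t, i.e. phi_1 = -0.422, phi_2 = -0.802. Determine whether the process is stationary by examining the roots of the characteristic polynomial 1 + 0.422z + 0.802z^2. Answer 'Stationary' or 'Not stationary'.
\text{Stationary}

The AR(p) characteristic polynomial is P(z) = 1 + 0.422z + 0.802z^2.
Stationarity requires all roots to lie outside the unit circle, i.e. |z| > 1 for every root.
Set 1 + (0.422) z + (0.802) z^2 = 0, i.e. a z^2 + b z + c = 0 with a = 0.802, b = 0.422, c = 1.
Discriminant D = b^2 - 4ac = (0.422)^2 - 4*(0.802)*1 = 0.178084 - (3.208) = -3.029916.
D < 0, so the roots are the complex-conjugate pair z = (-b +/- i sqrt(-D)) / (2a) = -0.2631 +/- 1.0852i.
For a conjugate pair |z|^2 = z * conj(z) = (product of roots) = c/a = 1/(0.802) = 1.246883, so |z| = sqrt(1.246883) = 1.1166 for both roots.
Moduli of all roots: 1.1166, 1.1166.
All moduli strictly greater than 1? Yes.
Verdict: Stationary.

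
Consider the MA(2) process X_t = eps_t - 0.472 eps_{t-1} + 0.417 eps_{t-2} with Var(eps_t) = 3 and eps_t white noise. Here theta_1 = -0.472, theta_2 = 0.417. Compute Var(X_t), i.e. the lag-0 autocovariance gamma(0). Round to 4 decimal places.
\gamma(0) = 4.1900

For an MA(q) process X_t = eps_t + sum_i theta_i eps_{t-i} with
Var(eps_t) = sigma^2, the variance is
  gamma(0) = sigma^2 * (1 + sum_i theta_i^2).
  sum_i theta_i^2 = (-0.472)^2 + (0.417)^2 = 0.222784 + 0.173889 = 0.396673.
  gamma(0) = 3 * (1 + 0.396673) = 3 * 1.396673 = 4.190019, which rounds to 4.1900.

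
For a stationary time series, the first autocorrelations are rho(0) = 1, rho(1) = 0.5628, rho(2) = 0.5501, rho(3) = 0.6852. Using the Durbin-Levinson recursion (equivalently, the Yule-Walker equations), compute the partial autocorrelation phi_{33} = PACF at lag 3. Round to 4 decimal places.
\phi_{33} = 0.4790

The PACF at lag k is phi_{kk}, the last component of the solution
to the Yule-Walker system G_k phi = r_k where
  (G_k)_{ij} = rho(|i - j|), (r_k)_i = rho(i), i,j = 1..k.
Equivalently, Durbin-Levinson gives phi_{kk} iteratively:
  phi_{11} = rho(1)
  phi_{kk} = [rho(k) - sum_{j=1..k-1} phi_{k-1,j} rho(k-j)]
            / [1 - sum_{j=1..k-1} phi_{k-1,j} rho(j)],
  phi_{k,j} = phi_{k-1,j} - phi_{kk} phi_{k-1,k-j},  j = 1..k-1.
Step k = 1:
  phi_11 = rho(1) = 0.5628.
Step k = 2:
  phi_22 = [rho(2) - phi_11 rho(1)] / [1 - phi_11 rho(1)] = [0.5501 - (0.5628)(0.5628)] / [1 - (0.5628)(0.5628)]
         = 0.23335616 / 0.68325616 = 0.341535.
  Update: phi_21 = phi_11 - phi_22 phi_11 = 0.5628 - (0.341535)(0.5628) = 0.370584.
Step k = 3:
  phi_33 = [rho(3) - phi_21 rho(2) - phi_22 rho(1)] / [1 - phi_21 rho(1) - phi_22 rho(2)]
    numerator   = 0.6852 - (0.370584)(0.5501) - (0.341535)(0.5628) = 0.28912569
    denominator = 1 - (0.370584)(0.5628) - (0.341535)(0.5501) = 0.60355677
  phi_33 = 0.28912569 / 0.60355677 = 0.479.
Therefore phi_{33} = 0.4790.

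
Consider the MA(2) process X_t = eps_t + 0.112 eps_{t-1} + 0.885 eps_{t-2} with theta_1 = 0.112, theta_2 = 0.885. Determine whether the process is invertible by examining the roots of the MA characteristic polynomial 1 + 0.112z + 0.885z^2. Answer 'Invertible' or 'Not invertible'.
\text{Invertible}

The MA(q) characteristic polynomial is P(z) = 1 + 0.112z + 0.885z^2.
Invertibility requires all roots to lie outside the unit circle, i.e. |z| > 1 for every root.
Set 1 + (0.112) z + (0.885) z^2 = 0, i.e. a z^2 + b z + c = 0 with a = 0.885, b = 0.112, c = 1.
Discriminant D = b^2 - 4ac = (0.112)^2 - 4*(0.885)*1 = 0.012544 - (3.54) = -3.527456.
D < 0, so the roots are the complex-conjugate pair z = (-b +/- i sqrt(-D)) / (2a) = -0.0633 +/- 1.0611i.
For a conjugate pair |z|^2 = z * conj(z) = (product of roots) = c/a = 1/(0.885) = 1.129944, so |z| = sqrt(1.129944) = 1.063 for both roots.
Moduli of all roots: 1.0630, 1.0630.
All moduli strictly greater than 1? Yes.
Verdict: Invertible.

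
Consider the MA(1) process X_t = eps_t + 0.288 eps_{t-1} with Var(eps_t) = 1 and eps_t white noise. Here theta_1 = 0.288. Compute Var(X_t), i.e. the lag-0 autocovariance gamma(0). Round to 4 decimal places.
\gamma(0) = 1.0829

For an MA(q) process X_t = eps_t + sum_i theta_i eps_{t-i} with
Var(eps_t) = sigma^2, the variance is
  gamma(0) = sigma^2 * (1 + sum_i theta_i^2).
  sum_i theta_i^2 = (0.288)^2 = 0.082944.
  gamma(0) = 1 * (1 + 0.082944) = 1 * 1.082944 = 1.082944, which rounds to 1.0829.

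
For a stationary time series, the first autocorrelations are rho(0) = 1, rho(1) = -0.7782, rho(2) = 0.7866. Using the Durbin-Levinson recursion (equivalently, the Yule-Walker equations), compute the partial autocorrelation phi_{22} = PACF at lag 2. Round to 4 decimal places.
\phi_{22} = 0.4589

The PACF at lag k is phi_{kk}, the last component of the solution
to the Yule-Walker system G_k phi = r_k where
  (G_k)_{ij} = rho(|i - j|), (r_k)_i = rho(i), i,j = 1..k.
Equivalently, Durbin-Levinson gives phi_{kk} iteratively:
  phi_{11} = rho(1)
  phi_{kk} = [rho(k) - sum_{j=1..k-1} phi_{k-1,j} rho(k-j)]
            / [1 - sum_{j=1..k-1} phi_{k-1,j} rho(j)],
  phi_{k,j} = phi_{k-1,j} - phi_{kk} phi_{k-1,k-j},  j = 1..k-1.
Step k = 1:
  phi_11 = rho(1) = -0.7782.
Step k = 2:
  phi_22 = [rho(2) - phi_11 rho(1)] / [1 - phi_11 rho(1)] = [0.7866 - (-0.7782)(-0.7782)] / [1 - (-0.7782)(-0.7782)]
         = 0.18100476 / 0.39440476 = 0.4589.
Therefore phi_{22} = 0.4589.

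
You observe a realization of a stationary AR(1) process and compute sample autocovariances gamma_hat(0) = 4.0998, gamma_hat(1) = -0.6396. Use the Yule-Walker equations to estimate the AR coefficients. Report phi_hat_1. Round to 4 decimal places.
\hat\phi_{1} = -0.1560

The Yule-Walker equations for an AR(p) process read, in matrix form,
  Gamma_p phi = r_p,   with   (Gamma_p)_{ij} = gamma(|i - j|),
                       (r_p)_i = gamma(i),   i,j = 1..p.
Substitute the sample gammas (Toeplitz matrix and right-hand side of size 1):
  Gamma_p = [[4.0998]]
  r_p     = [-0.6396]
With p = 1 this is the single equation gamma(0) phi_1 = gamma(1):
  phi_hat_1 = gamma(1) / gamma(0) = -0.6396 / 4.0998 = -0.1560.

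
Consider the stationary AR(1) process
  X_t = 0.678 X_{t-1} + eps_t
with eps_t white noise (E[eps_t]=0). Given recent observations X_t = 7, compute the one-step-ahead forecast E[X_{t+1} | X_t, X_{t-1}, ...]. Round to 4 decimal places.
E[X_{t+1} \mid \mathcal F_t] = 4.7460

For an AR(p) model X_t = c + sum_i phi_i X_{t-i} + eps_t, the
one-step-ahead conditional mean is
  E[X_{t+1} | X_t, ...] = c + sum_i phi_i X_{t+1-i}.
Substitute known values:
  E[X_{t+1} | ...] = (0.678) * (7)
                   = 4.7460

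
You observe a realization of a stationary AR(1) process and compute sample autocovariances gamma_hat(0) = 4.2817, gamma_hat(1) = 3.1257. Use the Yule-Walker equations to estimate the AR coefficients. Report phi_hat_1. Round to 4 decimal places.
\hat\phi_{1} = 0.7300

The Yule-Walker equations for an AR(p) process read, in matrix form,
  Gamma_p phi = r_p,   with   (Gamma_p)_{ij} = gamma(|i - j|),
                       (r_p)_i = gamma(i),   i,j = 1..p.
Substitute the sample gammas (Toeplitz matrix and right-hand side of size 1):
  Gamma_p = [[4.2817]]
  r_p     = [3.1257]
With p = 1 this is the single equation gamma(0) phi_1 = gamma(1):
  phi_hat_1 = gamma(1) / gamma(0) = 3.1257 / 4.2817 = 0.7300.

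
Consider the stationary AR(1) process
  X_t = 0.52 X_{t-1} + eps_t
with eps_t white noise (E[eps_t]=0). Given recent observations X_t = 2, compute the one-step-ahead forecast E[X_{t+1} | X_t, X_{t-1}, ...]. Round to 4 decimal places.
E[X_{t+1} \mid \mathcal F_t] = 1.0400

For an AR(p) model X_t = c + sum_i phi_i X_{t-i} + eps_t, the
one-step-ahead conditional mean is
  E[X_{t+1} | X_t, ...] = c + sum_i phi_i X_{t+1-i}.
Substitute known values:
  E[X_{t+1} | ...] = (0.52) * (2)
                   = 1.0400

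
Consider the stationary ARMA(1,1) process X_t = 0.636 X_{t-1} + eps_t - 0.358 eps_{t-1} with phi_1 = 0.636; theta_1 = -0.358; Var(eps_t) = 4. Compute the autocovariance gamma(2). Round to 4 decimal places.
\gamma(2) = 0.9172

Multiply the model equation by X_{t-k} and take expectations. With theta_0 = psi_0 = 1 and psi_j the MA(infinity) weights, this gives
  gamma(k) - sum_i phi_i gamma(k-i) = c_k,
  c_k = sigma^2 * sum_{j=k..q} theta_j psi_{j-k}   (c_k = 0 for k > q),
using gamma(-m) = gamma(m).
psi-weights needed (psi_j = theta_j + sum_i phi_i psi_{j-i}):
  psi_1 = theta_1 + phi_1 = -0.358 + (0.636) = 0.278
Right-hand sides:
  c_0 = sigma^2 (1 + theta_1 psi_1) = 4 * (1 + (-0.358)(0.278)) = 4 * 0.900476 = 3.601904
  c_1 = sigma^2 theta_1 = 4 * (-0.358) = -1.432
  c_2 = 0
Equations for k = 0 and k = 1 (AR order 1):
  gamma(0) = phi_1 gamma(1) + c_0
  gamma(1) = phi_1 gamma(0) + c_1
Substituting the second into the first: gamma(0) (1 - phi_1^2) = c_0 + phi_1 c_1, so
  gamma(0) = (c_0 + phi_1 c_1) / (1 - phi_1^2) = (3.601904 + (0.636)(-1.432)) / (1 - (0.636)^2) = 2.691152 / 0.595504 = 4.519117.
  gamma(1) = phi_1 gamma(0) + c_1 = (0.636)(4.519117) + (-1.432) = 1.442158.
For k = 2 (> q): gamma(2) = phi_1 gamma(1) = (0.636)(1.442158) = 0.917213.
Therefore gamma(2) = 0.9172 (to 4 decimal places).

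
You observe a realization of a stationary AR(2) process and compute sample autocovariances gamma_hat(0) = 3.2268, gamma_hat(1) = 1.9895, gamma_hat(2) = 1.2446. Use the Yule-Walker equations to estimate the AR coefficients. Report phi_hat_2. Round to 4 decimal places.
\hat\phi_{2} = 0.0090

The Yule-Walker equations for an AR(p) process read, in matrix form,
  Gamma_p phi = r_p,   with   (Gamma_p)_{ij} = gamma(|i - j|),
                       (r_p)_i = gamma(i),   i,j = 1..p.
Substitute the sample gammas (Toeplitz matrix and right-hand side of size 2):
  Gamma_p = [[3.2268, 1.9895], [1.9895, 3.2268]]
  r_p     = [1.9895, 1.2446]
Written out:
  3.2268 phi_1 + 1.9895 phi_2 = 1.9895
  1.9895 phi_1 + 3.2268 phi_2 = 1.2446
Solve by Cramer's rule:
  det = gamma(0)^2 - gamma(1)^2 = (3.2268)^2 - (1.9895)^2 = 10.41223824 - 3.95811025 = 6.45412799
  phi_hat_1 = [gamma(1) gamma(0) - gamma(1) gamma(2)] / det = [(1.9895)(3.2268) - (1.9895)(1.2446)] / 6.45412799 = 3.9435869 / 6.45412799 = 0.611
  phi_hat_2 = [gamma(0) gamma(2) - gamma(1)^2] / det = [(3.2268)(1.2446) - (1.9895)^2] / 6.45412799 = 0.05796503 / 6.45412799 = 0.009
So phi_hat = [0.6110, 0.0090].
Therefore phi_hat_2 = 0.0090.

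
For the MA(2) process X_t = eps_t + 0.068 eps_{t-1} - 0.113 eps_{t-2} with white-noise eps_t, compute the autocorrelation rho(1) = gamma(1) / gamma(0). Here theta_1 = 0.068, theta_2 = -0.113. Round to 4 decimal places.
\rho(1) = 0.0593

For an MA(q) process with theta_0 = 1, the autocovariance is
  gamma(k) = sigma^2 * sum_{i=0..q-k} theta_i * theta_{i+k},
and rho(k) = gamma(k) / gamma(0). Sigma^2 cancels.
  numerator   = (1)*(0.068) + (0.068)*(-0.113) = 0.060316.
  denominator = (1)^2 + (0.068)^2 + (-0.113)^2 = 1.017393.
  rho(1) = 0.060316 / 1.017393 = 0.0593.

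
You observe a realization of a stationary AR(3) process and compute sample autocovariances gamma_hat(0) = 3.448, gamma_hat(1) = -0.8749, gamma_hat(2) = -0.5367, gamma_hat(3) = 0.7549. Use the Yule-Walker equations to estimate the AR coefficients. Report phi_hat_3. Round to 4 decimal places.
\hat\phi_{3} = 0.1250

The Yule-Walker equations for an AR(p) process read, in matrix form,
  Gamma_p phi = r_p,   with   (Gamma_p)_{ij} = gamma(|i - j|),
                       (r_p)_i = gamma(i),   i,j = 1..p.
Substitute the sample gammas (Toeplitz matrix and right-hand side of size 3):
  Gamma_p = [[3.448, -0.8749, -0.5367], [-0.8749, 3.448, -0.8749], [-0.5367, -0.8749, 3.448]]
  r_p     = [-0.8749, -0.5367, 0.7549]
Written out (R1..R3):
  (R1) 3.448 phi_1 - 0.8749 phi_2 - 0.5367 phi_3 = -0.8749
  (R2) -0.8749 phi_1 + 3.448 phi_2 - 0.8749 phi_3 = -0.5367
  (R3) -0.5367 phi_1 - 0.8749 phi_2 + 3.448 phi_3 = 0.7549
Gaussian elimination:
  R2 <- R2 - (-0.8749/3.448) R1 = R2 - (-0.253741) R1:  3.226002 phi_2 - 1.011083 phi_3 = -0.758698
  R3 <- R3 - (-0.5367/3.448) R1 = R3 - (-0.155655) R1:  -1.011083 phi_2 + 3.36446 phi_3 = 0.618717
  R3 <- R3 - (-1.011083/3.226002) R2 = R3 - (-0.313417) R2:  3.047569 phi_3 = 0.380928
Back-substitution:
  phi_hat_3 = 0.380928 / 3.047569 = 0.124994
  phi_hat_2 = (-0.758698 - (-1.011083)(0.124994)) / 3.226002 = -0.196007
  phi_hat_1 = (-0.8749 - (-0.8749)(-0.196007) - (-0.5367)(0.124994)) / 3.448 = -0.28402
So phi_hat = [-0.2840, -0.1960, 0.1250].
Therefore phi_hat_3 = 0.1250.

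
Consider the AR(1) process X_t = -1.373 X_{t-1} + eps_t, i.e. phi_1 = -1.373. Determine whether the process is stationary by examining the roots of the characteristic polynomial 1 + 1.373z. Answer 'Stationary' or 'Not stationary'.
\text{Not stationary}

The AR(p) characteristic polynomial is P(z) = 1 + 1.373z.
Stationarity requires all roots to lie outside the unit circle, i.e. |z| > 1 for every root.
This is linear in z: 1 + (1.373) z = 0  =>  z = -1/(1.373) = -0.728332,  |z| = 0.728332.
Moduli of all roots: 0.7283.
All moduli strictly greater than 1? No.
Verdict: Not stationary.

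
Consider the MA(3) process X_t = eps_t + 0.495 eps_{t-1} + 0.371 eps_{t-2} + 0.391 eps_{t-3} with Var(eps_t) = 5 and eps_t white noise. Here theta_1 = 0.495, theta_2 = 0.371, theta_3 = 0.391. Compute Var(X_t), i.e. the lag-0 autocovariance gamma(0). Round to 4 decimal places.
\gamma(0) = 7.6777

For an MA(q) process X_t = eps_t + sum_i theta_i eps_{t-i} with
Var(eps_t) = sigma^2, the variance is
  gamma(0) = sigma^2 * (1 + sum_i theta_i^2).
  sum_i theta_i^2 = (0.495)^2 + (0.371)^2 + (0.391)^2 = 0.245025 + 0.137641 + 0.152881 = 0.535547.
  gamma(0) = 5 * (1 + 0.535547) = 5 * 1.535547 = 7.677735, which rounds to 7.6777.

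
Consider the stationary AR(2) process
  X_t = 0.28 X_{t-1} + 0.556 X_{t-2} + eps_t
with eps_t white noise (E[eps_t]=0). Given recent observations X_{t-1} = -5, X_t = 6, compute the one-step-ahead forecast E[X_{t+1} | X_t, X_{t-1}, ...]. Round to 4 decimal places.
E[X_{t+1} \mid \mathcal F_t] = -1.1000

For an AR(p) model X_t = c + sum_i phi_i X_{t-i} + eps_t, the
one-step-ahead conditional mean is
  E[X_{t+1} | X_t, ...] = c + sum_i phi_i X_{t+1-i}.
Substitute known values:
  E[X_{t+1} | ...] = (0.28) * (6) + (0.556) * (-5)
                   = -1.1000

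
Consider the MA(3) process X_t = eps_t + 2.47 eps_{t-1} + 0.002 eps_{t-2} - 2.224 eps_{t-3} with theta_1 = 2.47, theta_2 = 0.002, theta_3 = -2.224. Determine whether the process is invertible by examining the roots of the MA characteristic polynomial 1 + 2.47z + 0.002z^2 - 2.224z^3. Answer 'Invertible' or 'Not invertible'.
\text{Not invertible}

The MA(q) characteristic polynomial is P(z) = 1 + 2.47z + 0.002z^2 - 2.224z^3.
Invertibility requires all roots to lie outside the unit circle, i.e. |z| > 1 for every root.
Degree 3: look for a simple real root z0 first, then factor out (1 - z/z0) and solve the remaining quadratic.
Testing z0 = -0.625: P(-0.625) = 1 + (2.47)(-0.625) + (0.002)(-0.625)^2 + (-2.224)(-0.625)^3
  = 1 + (-1.54375) + (0.000781) + (0.542969) = 0.  So z_0 = -0.625 is a root, |z_0| = 0.625.
Divide out the factor (1 + 1.6 z) = (1 - z/z0) (since 1/z0 = -1.6):
  P(z) = (1 + 1.6 z)(1 + (0.87) z + (-1.39) z^2)
  [check: z-coef 0.87 - (-1.6) = 2.47; z^2-coef -1.39 - (-1.6)(0.87) = 0.002; z^3-coef -(-1.6)(-1.39) = -2.224.]
Remaining roots from the quadratic factor 1 + (0.87) z + (-1.39) z^2:
  Set 1 + (0.87) z + (-1.39) z^2 = 0, i.e. a z^2 + b z + c = 0 with a = -1.39, b = 0.87, c = 1.
  Discriminant D = b^2 - 4ac = (0.87)^2 - 4*(-1.39)*1 = 0.7569 - (-5.56) = 6.3169.
  D >= 0, so the roots are real: z = (-b +/- sqrt(D)) / (2a) = (-0.87 +/- 2.513344) / (-2.78).
    z_1 = (-0.87 + 2.513344) / (-2.78) = -0.5911,   |z_1| = 0.5911.
    z_2 = (-0.87 - 2.513344) / (-2.78) = 1.217,   |z_2| = 1.217.
Moduli of all roots: 0.6250, 0.5911, 1.2170.
All moduli strictly greater than 1? No.
Verdict: Not invertible.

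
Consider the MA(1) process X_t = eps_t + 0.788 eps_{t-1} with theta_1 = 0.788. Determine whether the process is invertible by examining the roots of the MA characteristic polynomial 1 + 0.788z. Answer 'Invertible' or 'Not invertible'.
\text{Invertible}

The MA(q) characteristic polynomial is P(z) = 1 + 0.788z.
Invertibility requires all roots to lie outside the unit circle, i.e. |z| > 1 for every root.
This is linear in z: 1 + (0.788) z = 0  =>  z = -1/(0.788) = -1.269036,  |z| = 1.269036.
Moduli of all roots: 1.2690.
All moduli strictly greater than 1? Yes.
Verdict: Invertible.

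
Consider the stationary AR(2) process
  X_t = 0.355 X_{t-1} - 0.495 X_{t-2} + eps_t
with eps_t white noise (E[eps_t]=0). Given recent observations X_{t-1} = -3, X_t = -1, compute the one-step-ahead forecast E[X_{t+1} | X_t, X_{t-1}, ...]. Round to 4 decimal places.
E[X_{t+1} \mid \mathcal F_t] = 1.1300

For an AR(p) model X_t = c + sum_i phi_i X_{t-i} + eps_t, the
one-step-ahead conditional mean is
  E[X_{t+1} | X_t, ...] = c + sum_i phi_i X_{t+1-i}.
Substitute known values:
  E[X_{t+1} | ...] = (0.355) * (-1) + (-0.495) * (-3)
                   = 1.1300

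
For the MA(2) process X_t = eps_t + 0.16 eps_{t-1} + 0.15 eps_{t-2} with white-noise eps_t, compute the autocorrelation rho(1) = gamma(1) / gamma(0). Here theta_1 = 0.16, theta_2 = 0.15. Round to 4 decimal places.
\rho(1) = 0.1756

For an MA(q) process with theta_0 = 1, the autocovariance is
  gamma(k) = sigma^2 * sum_{i=0..q-k} theta_i * theta_{i+k},
and rho(k) = gamma(k) / gamma(0). Sigma^2 cancels.
  numerator   = (1)*(0.16) + (0.16)*(0.15) = 0.184.
  denominator = (1)^2 + (0.16)^2 + (0.15)^2 = 1.0481.
  rho(1) = 0.184 / 1.0481 = 0.1756.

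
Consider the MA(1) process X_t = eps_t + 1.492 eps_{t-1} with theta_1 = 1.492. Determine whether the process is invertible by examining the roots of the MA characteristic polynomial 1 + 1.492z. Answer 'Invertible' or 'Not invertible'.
\text{Not invertible}

The MA(q) characteristic polynomial is P(z) = 1 + 1.492z.
Invertibility requires all roots to lie outside the unit circle, i.e. |z| > 1 for every root.
This is linear in z: 1 + (1.492) z = 0  =>  z = -1/(1.492) = -0.670241,  |z| = 0.670241.
Moduli of all roots: 0.6702.
All moduli strictly greater than 1? No.
Verdict: Not invertible.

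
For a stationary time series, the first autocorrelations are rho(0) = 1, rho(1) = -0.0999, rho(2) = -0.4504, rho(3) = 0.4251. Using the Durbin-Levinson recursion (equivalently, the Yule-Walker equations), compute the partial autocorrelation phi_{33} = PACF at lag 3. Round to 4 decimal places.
\phi_{33} = 0.4030

The PACF at lag k is phi_{kk}, the last component of the solution
to the Yule-Walker system G_k phi = r_k where
  (G_k)_{ij} = rho(|i - j|), (r_k)_i = rho(i), i,j = 1..k.
Equivalently, Durbin-Levinson gives phi_{kk} iteratively:
  phi_{11} = rho(1)
  phi_{kk} = [rho(k) - sum_{j=1..k-1} phi_{k-1,j} rho(k-j)]
            / [1 - sum_{j=1..k-1} phi_{k-1,j} rho(j)],
  phi_{k,j} = phi_{k-1,j} - phi_{kk} phi_{k-1,k-j},  j = 1..k-1.
Step k = 1:
  phi_11 = rho(1) = -0.0999.
Step k = 2:
  phi_22 = [rho(2) - phi_11 rho(1)] / [1 - phi_11 rho(1)] = [-0.4504 - (-0.0999)(-0.0999)] / [1 - (-0.0999)(-0.0999)]
         = -0.46038001 / 0.99001999 = -0.465021.
  Update: phi_21 = phi_11 - phi_22 phi_11 = -0.0999 - (-0.465021)(-0.0999) = -0.146356.
Step k = 3:
  phi_33 = [rho(3) - phi_21 rho(2) - phi_22 rho(1)] / [1 - phi_21 rho(1) - phi_22 rho(2)]
    numerator   = 0.4251 - (-0.146356)(-0.4504) - (-0.465021)(-0.0999) = 0.31272585
    denominator = 1 - (-0.146356)(-0.0999) - (-0.465021)(-0.4504) = 0.77593365
  phi_33 = 0.31272585 / 0.77593365 = 0.403.
Therefore phi_{33} = 0.4030.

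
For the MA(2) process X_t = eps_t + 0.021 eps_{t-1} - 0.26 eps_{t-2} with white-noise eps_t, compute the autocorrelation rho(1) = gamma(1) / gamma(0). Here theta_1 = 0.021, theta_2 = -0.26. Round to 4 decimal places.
\rho(1) = 0.0146

For an MA(q) process with theta_0 = 1, the autocovariance is
  gamma(k) = sigma^2 * sum_{i=0..q-k} theta_i * theta_{i+k},
and rho(k) = gamma(k) / gamma(0). Sigma^2 cancels.
  numerator   = (1)*(0.021) + (0.021)*(-0.26) = 0.01554.
  denominator = (1)^2 + (0.021)^2 + (-0.26)^2 = 1.068041.
  rho(1) = 0.01554 / 1.068041 = 0.0146.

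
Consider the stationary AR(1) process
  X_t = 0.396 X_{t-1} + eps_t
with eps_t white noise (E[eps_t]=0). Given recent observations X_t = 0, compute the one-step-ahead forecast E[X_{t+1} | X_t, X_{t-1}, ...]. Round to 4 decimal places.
E[X_{t+1} \mid \mathcal F_t] = 0.0000

For an AR(p) model X_t = c + sum_i phi_i X_{t-i} + eps_t, the
one-step-ahead conditional mean is
  E[X_{t+1} | X_t, ...] = c + sum_i phi_i X_{t+1-i}.
Substitute known values:
  E[X_{t+1} | ...] = (0.396) * (0)
                   = 0.0000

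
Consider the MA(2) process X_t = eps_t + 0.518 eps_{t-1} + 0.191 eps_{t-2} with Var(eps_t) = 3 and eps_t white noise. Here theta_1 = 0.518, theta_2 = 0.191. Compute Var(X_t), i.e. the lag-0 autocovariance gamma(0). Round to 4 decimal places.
\gamma(0) = 3.9144

For an MA(q) process X_t = eps_t + sum_i theta_i eps_{t-i} with
Var(eps_t) = sigma^2, the variance is
  gamma(0) = sigma^2 * (1 + sum_i theta_i^2).
  sum_i theta_i^2 = (0.518)^2 + (0.191)^2 = 0.268324 + 0.036481 = 0.304805.
  gamma(0) = 3 * (1 + 0.304805) = 3 * 1.304805 = 3.914415, which rounds to 3.9144.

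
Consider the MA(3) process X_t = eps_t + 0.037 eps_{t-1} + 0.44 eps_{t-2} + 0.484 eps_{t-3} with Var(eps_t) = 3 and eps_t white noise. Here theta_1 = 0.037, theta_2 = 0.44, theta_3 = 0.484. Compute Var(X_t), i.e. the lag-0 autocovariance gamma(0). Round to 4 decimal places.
\gamma(0) = 4.2877

For an MA(q) process X_t = eps_t + sum_i theta_i eps_{t-i} with
Var(eps_t) = sigma^2, the variance is
  gamma(0) = sigma^2 * (1 + sum_i theta_i^2).
  sum_i theta_i^2 = (0.037)^2 + (0.44)^2 + (0.484)^2 = 0.001369 + 0.1936 + 0.234256 = 0.429225.
  gamma(0) = 3 * (1 + 0.429225) = 3 * 1.429225 = 4.287675, which rounds to 4.2877.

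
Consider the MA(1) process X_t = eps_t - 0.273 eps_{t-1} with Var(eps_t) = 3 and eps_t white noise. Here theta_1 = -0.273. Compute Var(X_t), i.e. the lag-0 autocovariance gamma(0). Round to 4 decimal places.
\gamma(0) = 3.2236

For an MA(q) process X_t = eps_t + sum_i theta_i eps_{t-i} with
Var(eps_t) = sigma^2, the variance is
  gamma(0) = sigma^2 * (1 + sum_i theta_i^2).
  sum_i theta_i^2 = (-0.273)^2 = 0.074529.
  gamma(0) = 3 * (1 + 0.074529) = 3 * 1.074529 = 3.223587, which rounds to 3.2236.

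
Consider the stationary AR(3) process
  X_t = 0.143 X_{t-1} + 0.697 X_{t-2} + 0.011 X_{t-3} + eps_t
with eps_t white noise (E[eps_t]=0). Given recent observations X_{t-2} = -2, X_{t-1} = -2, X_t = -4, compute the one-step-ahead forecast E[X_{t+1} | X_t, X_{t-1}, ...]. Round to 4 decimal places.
E[X_{t+1} \mid \mathcal F_t] = -1.9880

For an AR(p) model X_t = c + sum_i phi_i X_{t-i} + eps_t, the
one-step-ahead conditional mean is
  E[X_{t+1} | X_t, ...] = c + sum_i phi_i X_{t+1-i}.
Substitute known values:
  E[X_{t+1} | ...] = (0.143) * (-4) + (0.697) * (-2) + (0.011) * (-2)
                   = -1.9880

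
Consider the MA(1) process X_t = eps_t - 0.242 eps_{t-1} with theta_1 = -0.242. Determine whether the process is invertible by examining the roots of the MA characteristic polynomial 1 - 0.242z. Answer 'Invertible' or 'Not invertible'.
\text{Invertible}

The MA(q) characteristic polynomial is P(z) = 1 - 0.242z.
Invertibility requires all roots to lie outside the unit circle, i.e. |z| > 1 for every root.
This is linear in z: 1 + (-0.242) z = 0  =>  z = -1/(-0.242) = 4.132231,  |z| = 4.132231.
Moduli of all roots: 4.1322.
All moduli strictly greater than 1? Yes.
Verdict: Invertible.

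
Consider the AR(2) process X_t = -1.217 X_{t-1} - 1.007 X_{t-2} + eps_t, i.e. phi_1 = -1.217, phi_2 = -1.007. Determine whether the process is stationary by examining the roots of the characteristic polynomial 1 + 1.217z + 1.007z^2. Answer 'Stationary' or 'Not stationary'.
\text{Not stationary}

The AR(p) characteristic polynomial is P(z) = 1 + 1.217z + 1.007z^2.
Stationarity requires all roots to lie outside the unit circle, i.e. |z| > 1 for every root.
Set 1 + (1.217) z + (1.007) z^2 = 0, i.e. a z^2 + b z + c = 0 with a = 1.007, b = 1.217, c = 1.
Discriminant D = b^2 - 4ac = (1.217)^2 - 4*(1.007)*1 = 1.481089 - (4.028) = -2.546911.
D < 0, so the roots are the complex-conjugate pair z = (-b +/- i sqrt(-D)) / (2a) = -0.6043 +/- 0.7924i.
For a conjugate pair |z|^2 = z * conj(z) = (product of roots) = c/a = 1/(1.007) = 0.993049, so |z| = sqrt(0.993049) = 0.9965 for both roots.
Moduli of all roots: 0.9965, 0.9965.
All moduli strictly greater than 1? No.
Verdict: Not stationary.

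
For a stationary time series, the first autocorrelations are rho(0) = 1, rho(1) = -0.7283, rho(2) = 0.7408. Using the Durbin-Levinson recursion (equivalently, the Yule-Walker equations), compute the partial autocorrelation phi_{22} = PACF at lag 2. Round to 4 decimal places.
\phi_{22} = 0.4480

The PACF at lag k is phi_{kk}, the last component of the solution
to the Yule-Walker system G_k phi = r_k where
  (G_k)_{ij} = rho(|i - j|), (r_k)_i = rho(i), i,j = 1..k.
Equivalently, Durbin-Levinson gives phi_{kk} iteratively:
  phi_{11} = rho(1)
  phi_{kk} = [rho(k) - sum_{j=1..k-1} phi_{k-1,j} rho(k-j)]
            / [1 - sum_{j=1..k-1} phi_{k-1,j} rho(j)],
  phi_{k,j} = phi_{k-1,j} - phi_{kk} phi_{k-1,k-j},  j = 1..k-1.
Step k = 1:
  phi_11 = rho(1) = -0.7283.
Step k = 2:
  phi_22 = [rho(2) - phi_11 rho(1)] / [1 - phi_11 rho(1)] = [0.7408 - (-0.7283)(-0.7283)] / [1 - (-0.7283)(-0.7283)]
         = 0.21037911 / 0.46957911 = 0.448.
Therefore phi_{22} = 0.4480.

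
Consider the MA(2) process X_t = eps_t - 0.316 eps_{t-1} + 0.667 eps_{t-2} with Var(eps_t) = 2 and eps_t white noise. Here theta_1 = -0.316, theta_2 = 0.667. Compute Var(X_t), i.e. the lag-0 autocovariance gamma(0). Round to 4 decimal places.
\gamma(0) = 3.0895

For an MA(q) process X_t = eps_t + sum_i theta_i eps_{t-i} with
Var(eps_t) = sigma^2, the variance is
  gamma(0) = sigma^2 * (1 + sum_i theta_i^2).
  sum_i theta_i^2 = (-0.316)^2 + (0.667)^2 = 0.099856 + 0.444889 = 0.544745.
  gamma(0) = 2 * (1 + 0.544745) = 2 * 1.544745 = 3.08949, which rounds to 3.0895.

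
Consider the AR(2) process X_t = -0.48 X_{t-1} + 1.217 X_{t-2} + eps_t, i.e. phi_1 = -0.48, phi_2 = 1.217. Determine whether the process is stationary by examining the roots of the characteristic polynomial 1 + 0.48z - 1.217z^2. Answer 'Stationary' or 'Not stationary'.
\text{Not stationary}

The AR(p) characteristic polynomial is P(z) = 1 + 0.48z - 1.217z^2.
Stationarity requires all roots to lie outside the unit circle, i.e. |z| > 1 for every root.
Set 1 + (0.48) z + (-1.217) z^2 = 0, i.e. a z^2 + b z + c = 0 with a = -1.217, b = 0.48, c = 1.
Discriminant D = b^2 - 4ac = (0.48)^2 - 4*(-1.217)*1 = 0.2304 - (-4.868) = 5.0984.
D >= 0, so the roots are real: z = (-b +/- sqrt(D)) / (2a) = (-0.48 +/- 2.257964) / (-2.434).
  z_1 = (-0.48 + 2.257964) / (-2.434) = -0.7305,   |z_1| = 0.7305.
  z_2 = (-0.48 - 2.257964) / (-2.434) = 1.1249,   |z_2| = 1.1249.
Moduli of all roots: 0.7305, 1.1249.
All moduli strictly greater than 1? No.
Verdict: Not stationary.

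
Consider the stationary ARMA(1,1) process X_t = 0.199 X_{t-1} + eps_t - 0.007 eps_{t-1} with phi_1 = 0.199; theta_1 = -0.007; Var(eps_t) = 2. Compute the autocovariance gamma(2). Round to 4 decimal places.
\gamma(2) = 0.0795

Multiply the model equation by X_{t-k} and take expectations. With theta_0 = psi_0 = 1 and psi_j the MA(infinity) weights, this gives
  gamma(k) - sum_i phi_i gamma(k-i) = c_k,
  c_k = sigma^2 * sum_{j=k..q} theta_j psi_{j-k}   (c_k = 0 for k > q),
using gamma(-m) = gamma(m).
psi-weights needed (psi_j = theta_j + sum_i phi_i psi_{j-i}):
  psi_1 = theta_1 + phi_1 = -0.007 + (0.199) = 0.192
Right-hand sides:
  c_0 = sigma^2 (1 + theta_1 psi_1) = 2 * (1 + (-0.007)(0.192)) = 2 * 0.998656 = 1.997312
  c_1 = sigma^2 theta_1 = 2 * (-0.007) = -0.014
  c_2 = 0
Equations for k = 0 and k = 1 (AR order 1):
  gamma(0) = phi_1 gamma(1) + c_0
  gamma(1) = phi_1 gamma(0) + c_1
Substituting the second into the first: gamma(0) (1 - phi_1^2) = c_0 + phi_1 c_1, so
  gamma(0) = (c_0 + phi_1 c_1) / (1 - phi_1^2) = (1.997312 + (0.199)(-0.014)) / (1 - (0.199)^2) = 1.994526 / 0.960399 = 2.076768.
  gamma(1) = phi_1 gamma(0) + c_1 = (0.199)(2.076768) + (-0.014) = 0.399277.
For k = 2 (> q): gamma(2) = phi_1 gamma(1) = (0.199)(0.399277) = 0.079456.
Therefore gamma(2) = 0.0795 (to 4 decimal places).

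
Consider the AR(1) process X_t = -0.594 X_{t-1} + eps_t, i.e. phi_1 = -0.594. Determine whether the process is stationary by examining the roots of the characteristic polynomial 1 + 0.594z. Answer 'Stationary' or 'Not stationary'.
\text{Stationary}

The AR(p) characteristic polynomial is P(z) = 1 + 0.594z.
Stationarity requires all roots to lie outside the unit circle, i.e. |z| > 1 for every root.
This is linear in z: 1 + (0.594) z = 0  =>  z = -1/(0.594) = -1.683502,  |z| = 1.683502.
Moduli of all roots: 1.6835.
All moduli strictly greater than 1? Yes.
Verdict: Stationary.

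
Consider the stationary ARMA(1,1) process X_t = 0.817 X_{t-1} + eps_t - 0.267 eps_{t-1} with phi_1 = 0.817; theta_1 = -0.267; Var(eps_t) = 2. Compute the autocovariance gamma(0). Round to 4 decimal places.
\gamma(0) = 3.8195

Multiply the model equation by X_{t-k} and take expectations. With theta_0 = psi_0 = 1 and psi_j the MA(infinity) weights, this gives
  gamma(k) - sum_i phi_i gamma(k-i) = c_k,
  c_k = sigma^2 * sum_{j=k..q} theta_j psi_{j-k}   (c_k = 0 for k > q),
using gamma(-m) = gamma(m).
psi-weights needed (psi_j = theta_j + sum_i phi_i psi_{j-i}):
  psi_1 = theta_1 + phi_1 = -0.267 + (0.817) = 0.55
Right-hand sides:
  c_0 = sigma^2 (1 + theta_1 psi_1) = 2 * (1 + (-0.267)(0.55)) = 2 * 0.85315 = 1.7063
  c_1 = sigma^2 theta_1 = 2 * (-0.267) = -0.534
  c_2 = 0
Equations for k = 0 and k = 1 (AR order 1):
  gamma(0) = phi_1 gamma(1) + c_0
  gamma(1) = phi_1 gamma(0) + c_1
Substituting the second into the first: gamma(0) (1 - phi_1^2) = c_0 + phi_1 c_1, so
  gamma(0) = (c_0 + phi_1 c_1) / (1 - phi_1^2) = (1.7063 + (0.817)(-0.534)) / (1 - (0.817)^2) = 1.270022 / 0.332511 = 3.819489.
Therefore gamma(0) = 3.8195 (to 4 decimal places).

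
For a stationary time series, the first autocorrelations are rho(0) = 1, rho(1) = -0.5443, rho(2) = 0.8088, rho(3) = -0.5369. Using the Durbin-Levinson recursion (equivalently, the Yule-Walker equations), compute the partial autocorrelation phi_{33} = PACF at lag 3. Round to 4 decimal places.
\phi_{33} = -0.0632

The PACF at lag k is phi_{kk}, the last component of the solution
to the Yule-Walker system G_k phi = r_k where
  (G_k)_{ij} = rho(|i - j|), (r_k)_i = rho(i), i,j = 1..k.
Equivalently, Durbin-Levinson gives phi_{kk} iteratively:
  phi_{11} = rho(1)
  phi_{kk} = [rho(k) - sum_{j=1..k-1} phi_{k-1,j} rho(k-j)]
            / [1 - sum_{j=1..k-1} phi_{k-1,j} rho(j)],
  phi_{k,j} = phi_{k-1,j} - phi_{kk} phi_{k-1,k-j},  j = 1..k-1.
Step k = 1:
  phi_11 = rho(1) = -0.5443.
Step k = 2:
  phi_22 = [rho(2) - phi_11 rho(1)] / [1 - phi_11 rho(1)] = [0.8088 - (-0.5443)(-0.5443)] / [1 - (-0.5443)(-0.5443)]
         = 0.51253751 / 0.70373751 = 0.728308.
  Update: phi_21 = phi_11 - phi_22 phi_11 = -0.5443 - (0.728308)(-0.5443) = -0.147882.
Step k = 3:
  phi_33 = [rho(3) - phi_21 rho(2) - phi_22 rho(1)] / [1 - phi_21 rho(1) - phi_22 rho(2)]
    numerator   = -0.5369 - (-0.147882)(0.8088) - (0.728308)(-0.5443) = -0.02087505
    denominator = 1 - (-0.147882)(-0.5443) - (0.728308)(0.8088) = 0.33045245
  phi_33 = -0.02087505 / 0.33045245 = -0.0632.
Therefore phi_{33} = -0.0632.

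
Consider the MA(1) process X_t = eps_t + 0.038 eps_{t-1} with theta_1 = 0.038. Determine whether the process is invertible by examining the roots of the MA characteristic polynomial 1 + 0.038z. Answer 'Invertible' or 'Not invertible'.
\text{Invertible}

The MA(q) characteristic polynomial is P(z) = 1 + 0.038z.
Invertibility requires all roots to lie outside the unit circle, i.e. |z| > 1 for every root.
This is linear in z: 1 + (0.038) z = 0  =>  z = -1/(0.038) = -26.315789,  |z| = 26.315789.
Moduli of all roots: 26.3158.
All moduli strictly greater than 1? Yes.
Verdict: Invertible.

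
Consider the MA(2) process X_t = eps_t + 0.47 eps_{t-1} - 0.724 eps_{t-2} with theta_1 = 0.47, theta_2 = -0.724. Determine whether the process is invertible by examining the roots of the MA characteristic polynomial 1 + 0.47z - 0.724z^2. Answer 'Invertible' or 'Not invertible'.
\text{Not invertible}

The MA(q) characteristic polynomial is P(z) = 1 + 0.47z - 0.724z^2.
Invertibility requires all roots to lie outside the unit circle, i.e. |z| > 1 for every root.
Set 1 + (0.47) z + (-0.724) z^2 = 0, i.e. a z^2 + b z + c = 0 with a = -0.724, b = 0.47, c = 1.
Discriminant D = b^2 - 4ac = (0.47)^2 - 4*(-0.724)*1 = 0.2209 - (-2.896) = 3.1169.
D >= 0, so the roots are real: z = (-b +/- sqrt(D)) / (2a) = (-0.47 +/- 1.765474) / (-1.448).
  z_1 = (-0.47 + 1.765474) / (-1.448) = -0.8947,   |z_1| = 0.8947.
  z_2 = (-0.47 - 1.765474) / (-1.448) = 1.5438,   |z_2| = 1.5438.
Moduli of all roots: 0.8947, 1.5438.
All moduli strictly greater than 1? No.
Verdict: Not invertible.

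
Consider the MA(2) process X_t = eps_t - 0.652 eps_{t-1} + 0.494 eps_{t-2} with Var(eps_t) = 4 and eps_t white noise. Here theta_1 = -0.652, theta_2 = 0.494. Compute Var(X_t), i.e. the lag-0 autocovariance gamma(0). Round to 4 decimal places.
\gamma(0) = 6.6766

For an MA(q) process X_t = eps_t + sum_i theta_i eps_{t-i} with
Var(eps_t) = sigma^2, the variance is
  gamma(0) = sigma^2 * (1 + sum_i theta_i^2).
  sum_i theta_i^2 = (-0.652)^2 + (0.494)^2 = 0.425104 + 0.244036 = 0.66914.
  gamma(0) = 4 * (1 + 0.66914) = 4 * 1.66914 = 6.67656, which rounds to 6.6766.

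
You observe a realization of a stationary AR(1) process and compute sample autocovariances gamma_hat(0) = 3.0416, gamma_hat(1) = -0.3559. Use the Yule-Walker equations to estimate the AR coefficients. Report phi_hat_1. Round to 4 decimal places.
\hat\phi_{1} = -0.1170

The Yule-Walker equations for an AR(p) process read, in matrix form,
  Gamma_p phi = r_p,   with   (Gamma_p)_{ij} = gamma(|i - j|),
                       (r_p)_i = gamma(i),   i,j = 1..p.
Substitute the sample gammas (Toeplitz matrix and right-hand side of size 1):
  Gamma_p = [[3.0416]]
  r_p     = [-0.3559]
With p = 1 this is the single equation gamma(0) phi_1 = gamma(1):
  phi_hat_1 = gamma(1) / gamma(0) = -0.3559 / 3.0416 = -0.1170.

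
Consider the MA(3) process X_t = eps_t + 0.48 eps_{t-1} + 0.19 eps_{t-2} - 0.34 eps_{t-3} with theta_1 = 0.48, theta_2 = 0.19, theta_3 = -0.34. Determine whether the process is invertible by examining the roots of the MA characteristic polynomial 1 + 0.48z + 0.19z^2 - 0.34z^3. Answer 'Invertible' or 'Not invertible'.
\text{Invertible}

The MA(q) characteristic polynomial is P(z) = 1 + 0.48z + 0.19z^2 - 0.34z^3.
Invertibility requires all roots to lie outside the unit circle, i.e. |z| > 1 for every root.
Degree 3: look for a simple real root z0 first, then factor out (1 - z/z0) and solve the remaining quadratic.
Testing z0 = 2: P(2) = 1 + (0.48)(2) + (0.19)(2)^2 + (-0.34)(2)^3
  = 1 + (0.96) + (0.76) + (-2.72) = 0.  So z_0 = 2 is a root, |z_0| = 2.
Divide out the factor (1 - 0.5 z) = (1 - z/z0) (since 1/z0 = 0.5):
  P(z) = (1 - 0.5 z)(1 + (0.98) z + (0.68) z^2)
  [check: z-coef 0.98 - (0.5) = 0.48; z^2-coef 0.68 - (0.5)(0.98) = 0.19; z^3-coef -(0.5)(0.68) = -0.34.]
Remaining roots from the quadratic factor 1 + (0.98) z + (0.68) z^2:
  Set 1 + (0.98) z + (0.68) z^2 = 0, i.e. a z^2 + b z + c = 0 with a = 0.68, b = 0.98, c = 1.
  Discriminant D = b^2 - 4ac = (0.98)^2 - 4*(0.68)*1 = 0.9604 - (2.72) = -1.7596.
  D < 0, so the roots are the complex-conjugate pair z = (-b +/- i sqrt(-D)) / (2a) = -0.7206 +/- 0.9754i.
  For a conjugate pair |z|^2 = z * conj(z) = (product of roots) = c/a = 1/(0.68) = 1.470588, so |z| = sqrt(1.470588) = 1.2127 for both roots.
Moduli of all roots: 2.0000, 1.2127, 1.2127.
All moduli strictly greater than 1? Yes.
Verdict: Invertible.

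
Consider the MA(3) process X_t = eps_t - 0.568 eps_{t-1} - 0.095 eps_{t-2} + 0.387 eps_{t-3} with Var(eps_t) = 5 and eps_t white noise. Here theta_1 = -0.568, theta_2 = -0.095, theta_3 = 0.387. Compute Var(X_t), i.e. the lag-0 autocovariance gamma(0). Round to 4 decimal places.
\gamma(0) = 7.4071

For an MA(q) process X_t = eps_t + sum_i theta_i eps_{t-i} with
Var(eps_t) = sigma^2, the variance is
  gamma(0) = sigma^2 * (1 + sum_i theta_i^2).
  sum_i theta_i^2 = (-0.568)^2 + (-0.095)^2 + (0.387)^2 = 0.322624 + 0.009025 + 0.149769 = 0.481418.
  gamma(0) = 5 * (1 + 0.481418) = 5 * 1.481418 = 7.40709, which rounds to 7.4071.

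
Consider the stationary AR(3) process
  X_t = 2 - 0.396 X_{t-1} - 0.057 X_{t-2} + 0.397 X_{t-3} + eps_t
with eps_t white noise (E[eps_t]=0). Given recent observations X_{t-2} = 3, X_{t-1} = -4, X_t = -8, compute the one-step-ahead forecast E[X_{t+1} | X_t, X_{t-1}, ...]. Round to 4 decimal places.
E[X_{t+1} \mid \mathcal F_t] = 6.5870

For an AR(p) model X_t = c + sum_i phi_i X_{t-i} + eps_t, the
one-step-ahead conditional mean is
  E[X_{t+1} | X_t, ...] = c + sum_i phi_i X_{t+1-i}.
Substitute known values:
  E[X_{t+1} | ...] = 2 + (-0.396) * (-8) + (-0.057) * (-4) + (0.397) * (3)
                   = 6.5870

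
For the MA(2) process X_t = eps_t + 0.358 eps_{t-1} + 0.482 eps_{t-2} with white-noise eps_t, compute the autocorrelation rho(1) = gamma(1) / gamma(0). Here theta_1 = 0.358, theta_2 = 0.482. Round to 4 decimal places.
\rho(1) = 0.3900

For an MA(q) process with theta_0 = 1, the autocovariance is
  gamma(k) = sigma^2 * sum_{i=0..q-k} theta_i * theta_{i+k},
and rho(k) = gamma(k) / gamma(0). Sigma^2 cancels.
  numerator   = (1)*(0.358) + (0.358)*(0.482) = 0.530556.
  denominator = (1)^2 + (0.358)^2 + (0.482)^2 = 1.360488.
  rho(1) = 0.530556 / 1.360488 = 0.3900.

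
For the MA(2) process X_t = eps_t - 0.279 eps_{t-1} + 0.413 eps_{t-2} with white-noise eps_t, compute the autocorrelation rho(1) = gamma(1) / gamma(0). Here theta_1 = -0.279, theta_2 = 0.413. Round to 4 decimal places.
\rho(1) = -0.3158

For an MA(q) process with theta_0 = 1, the autocovariance is
  gamma(k) = sigma^2 * sum_{i=0..q-k} theta_i * theta_{i+k},
and rho(k) = gamma(k) / gamma(0). Sigma^2 cancels.
  numerator   = (1)*(-0.279) + (-0.279)*(0.413) = -0.394227.
  denominator = (1)^2 + (-0.279)^2 + (0.413)^2 = 1.24841.
  rho(1) = -0.394227 / 1.24841 = -0.3158.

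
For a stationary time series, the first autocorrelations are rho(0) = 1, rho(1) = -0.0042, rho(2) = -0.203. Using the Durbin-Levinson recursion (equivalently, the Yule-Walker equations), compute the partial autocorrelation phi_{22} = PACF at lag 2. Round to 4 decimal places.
\phi_{22} = -0.2030

The PACF at lag k is phi_{kk}, the last component of the solution
to the Yule-Walker system G_k phi = r_k where
  (G_k)_{ij} = rho(|i - j|), (r_k)_i = rho(i), i,j = 1..k.
Equivalently, Durbin-Levinson gives phi_{kk} iteratively:
  phi_{11} = rho(1)
  phi_{kk} = [rho(k) - sum_{j=1..k-1} phi_{k-1,j} rho(k-j)]
            / [1 - sum_{j=1..k-1} phi_{k-1,j} rho(j)],
  phi_{k,j} = phi_{k-1,j} - phi_{kk} phi_{k-1,k-j},  j = 1..k-1.
Step k = 1:
  phi_11 = rho(1) = -0.0042.
Step k = 2:
  phi_22 = [rho(2) - phi_11 rho(1)] / [1 - phi_11 rho(1)] = [-0.203 - (-0.0042)(-0.0042)] / [1 - (-0.0042)(-0.0042)]
         = -0.20301764 / 0.99998236 = -0.203.
Therefore phi_{22} = -0.2030.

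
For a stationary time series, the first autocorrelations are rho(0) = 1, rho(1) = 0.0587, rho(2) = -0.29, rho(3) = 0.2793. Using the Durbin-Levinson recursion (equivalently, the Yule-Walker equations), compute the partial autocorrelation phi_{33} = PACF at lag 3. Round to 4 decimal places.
\phi_{33} = 0.3501

The PACF at lag k is phi_{kk}, the last component of the solution
to the Yule-Walker system G_k phi = r_k where
  (G_k)_{ij} = rho(|i - j|), (r_k)_i = rho(i), i,j = 1..k.
Equivalently, Durbin-Levinson gives phi_{kk} iteratively:
  phi_{11} = rho(1)
  phi_{kk} = [rho(k) - sum_{j=1..k-1} phi_{k-1,j} rho(k-j)]
            / [1 - sum_{j=1..k-1} phi_{k-1,j} rho(j)],
  phi_{k,j} = phi_{k-1,j} - phi_{kk} phi_{k-1,k-j},  j = 1..k-1.
Step k = 1:
  phi_11 = rho(1) = 0.0587.
Step k = 2:
  phi_22 = [rho(2) - phi_11 rho(1)] / [1 - phi_11 rho(1)] = [-0.29 - (0.0587)(0.0587)] / [1 - (0.0587)(0.0587)]
         = -0.29344569 / 0.99655431 = -0.29446.
  Update: phi_21 = phi_11 - phi_22 phi_11 = 0.0587 - (-0.29446)(0.0587) = 0.075985.
Step k = 3:
  phi_33 = [rho(3) - phi_21 rho(2) - phi_22 rho(1)] / [1 - phi_21 rho(1) - phi_22 rho(2)]
    numerator   = 0.2793 - (0.075985)(-0.29) - (-0.29446)(0.0587) = 0.31862042
    denominator = 1 - (0.075985)(0.0587) - (-0.29446)(-0.29) = 0.9101462
  phi_33 = 0.31862042 / 0.9101462 = 0.3501.
Therefore phi_{33} = 0.3501.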